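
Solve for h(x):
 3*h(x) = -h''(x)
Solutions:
 h(x) = C1*sin(sqrt(3)*x) + C2*cos(sqrt(3)*x)


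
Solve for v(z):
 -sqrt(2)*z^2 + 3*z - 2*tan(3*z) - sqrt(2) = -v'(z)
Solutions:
 v(z) = C1 + sqrt(2)*z^3/3 - 3*z^2/2 + sqrt(2)*z - 2*log(cos(3*z))/3


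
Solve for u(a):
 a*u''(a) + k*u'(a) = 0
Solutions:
 u(a) = C1 + a^(1 - re(k))*(C2*sin(log(a)*Abs(im(k))) + C3*cos(log(a)*im(k)))


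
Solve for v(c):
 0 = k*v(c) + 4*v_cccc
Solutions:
 v(c) = C1*exp(-sqrt(2)*c*(-k)^(1/4)/2) + C2*exp(sqrt(2)*c*(-k)^(1/4)/2) + C3*exp(-sqrt(2)*I*c*(-k)^(1/4)/2) + C4*exp(sqrt(2)*I*c*(-k)^(1/4)/2)


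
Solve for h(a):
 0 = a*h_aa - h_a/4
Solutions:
 h(a) = C1 + C2*a^(5/4)


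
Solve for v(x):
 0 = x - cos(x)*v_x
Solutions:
 v(x) = C1 + Integral(x/cos(x), x)


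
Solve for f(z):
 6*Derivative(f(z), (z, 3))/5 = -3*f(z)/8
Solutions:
 f(z) = C3*exp(-2^(2/3)*5^(1/3)*z/4) + (C1*sin(2^(2/3)*sqrt(3)*5^(1/3)*z/8) + C2*cos(2^(2/3)*sqrt(3)*5^(1/3)*z/8))*exp(2^(2/3)*5^(1/3)*z/8)


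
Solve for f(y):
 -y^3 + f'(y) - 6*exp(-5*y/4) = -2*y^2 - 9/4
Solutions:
 f(y) = C1 + y^4/4 - 2*y^3/3 - 9*y/4 - 24*exp(-5*y/4)/5


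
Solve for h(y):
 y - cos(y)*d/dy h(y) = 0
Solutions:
 h(y) = C1 + Integral(y/cos(y), y)


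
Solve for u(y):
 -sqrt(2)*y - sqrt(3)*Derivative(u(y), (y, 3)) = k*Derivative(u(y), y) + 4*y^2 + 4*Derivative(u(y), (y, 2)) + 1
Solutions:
 u(y) = C1 + C2*exp(sqrt(3)*y*(sqrt(-sqrt(3)*k + 4) - 2)/3) + C3*exp(-sqrt(3)*y*(sqrt(-sqrt(3)*k + 4) + 2)/3) - 4*y^3/(3*k) - sqrt(2)*y^2/(2*k) - y/k + 16*y^2/k^2 + 4*sqrt(2)*y/k^2 + 8*sqrt(3)*y/k^2 - 128*y/k^3


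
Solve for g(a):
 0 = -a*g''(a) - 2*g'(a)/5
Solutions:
 g(a) = C1 + C2*a^(3/5)


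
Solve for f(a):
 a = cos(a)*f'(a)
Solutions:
 f(a) = C1 + Integral(a/cos(a), a)


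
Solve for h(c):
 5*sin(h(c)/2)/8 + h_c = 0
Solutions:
 5*c/8 + log(cos(h(c)/2) - 1) - log(cos(h(c)/2) + 1) = C1


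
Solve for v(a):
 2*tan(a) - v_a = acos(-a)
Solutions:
 v(a) = C1 - a*acos(-a) - sqrt(1 - a^2) - 2*log(cos(a))


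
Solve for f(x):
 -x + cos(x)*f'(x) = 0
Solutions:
 f(x) = C1 + Integral(x/cos(x), x)


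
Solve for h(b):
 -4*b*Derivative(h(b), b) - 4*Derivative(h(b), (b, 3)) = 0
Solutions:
 h(b) = C1 + Integral(C2*airyai(-b) + C3*airybi(-b), b)


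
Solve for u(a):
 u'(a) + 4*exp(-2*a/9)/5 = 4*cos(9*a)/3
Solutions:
 u(a) = C1 + 4*sin(9*a)/27 + 18*exp(-2*a/9)/5


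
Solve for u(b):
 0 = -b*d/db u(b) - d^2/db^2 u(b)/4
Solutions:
 u(b) = C1 + C2*erf(sqrt(2)*b)


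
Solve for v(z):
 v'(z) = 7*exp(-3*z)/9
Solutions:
 v(z) = C1 - 7*exp(-3*z)/27


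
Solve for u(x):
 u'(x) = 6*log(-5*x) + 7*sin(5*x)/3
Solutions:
 u(x) = C1 + 6*x*log(-x) - 6*x + 6*x*log(5) - 7*cos(5*x)/15


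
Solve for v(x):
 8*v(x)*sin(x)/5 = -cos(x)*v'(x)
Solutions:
 v(x) = C1*cos(x)^(8/5)


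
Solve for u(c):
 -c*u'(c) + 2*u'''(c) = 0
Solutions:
 u(c) = C1 + Integral(C2*airyai(2^(2/3)*c/2) + C3*airybi(2^(2/3)*c/2), c)


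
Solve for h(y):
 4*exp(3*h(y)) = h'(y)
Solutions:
 h(y) = log(-1/(C1 + 12*y))/3
 h(y) = log((-1/(C1 + 4*y))^(1/3)*(-3^(2/3) - 3*3^(1/6)*I)/6)
 h(y) = log((-1/(C1 + 4*y))^(1/3)*(-3^(2/3) + 3*3^(1/6)*I)/6)


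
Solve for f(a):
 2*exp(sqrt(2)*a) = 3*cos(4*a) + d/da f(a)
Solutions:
 f(a) = C1 + sqrt(2)*exp(sqrt(2)*a) - 3*sin(4*a)/4


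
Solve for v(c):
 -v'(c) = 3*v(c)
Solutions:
 v(c) = C1*exp(-3*c)


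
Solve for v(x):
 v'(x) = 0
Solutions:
 v(x) = C1


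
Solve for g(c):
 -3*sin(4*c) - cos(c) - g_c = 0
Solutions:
 g(c) = C1 - sin(c) + 3*cos(4*c)/4


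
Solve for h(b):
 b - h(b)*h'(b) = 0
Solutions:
 h(b) = -sqrt(C1 + b^2)
 h(b) = sqrt(C1 + b^2)


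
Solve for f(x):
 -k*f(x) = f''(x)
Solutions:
 f(x) = C1*exp(-x*sqrt(-k)) + C2*exp(x*sqrt(-k))


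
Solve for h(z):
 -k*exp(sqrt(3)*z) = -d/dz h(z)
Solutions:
 h(z) = C1 + sqrt(3)*k*exp(sqrt(3)*z)/3


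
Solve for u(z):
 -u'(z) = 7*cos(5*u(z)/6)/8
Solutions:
 7*z/8 - 3*log(sin(5*u(z)/6) - 1)/5 + 3*log(sin(5*u(z)/6) + 1)/5 = C1


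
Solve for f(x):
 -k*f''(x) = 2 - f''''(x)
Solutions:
 f(x) = C1 + C2*x + C3*exp(-sqrt(k)*x) + C4*exp(sqrt(k)*x) - x^2/k


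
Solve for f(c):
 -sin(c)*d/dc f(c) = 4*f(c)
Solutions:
 f(c) = C1*(cos(c)^2 + 2*cos(c) + 1)/(cos(c)^2 - 2*cos(c) + 1)


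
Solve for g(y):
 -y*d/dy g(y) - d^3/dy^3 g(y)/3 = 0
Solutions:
 g(y) = C1 + Integral(C2*airyai(-3^(1/3)*y) + C3*airybi(-3^(1/3)*y), y)


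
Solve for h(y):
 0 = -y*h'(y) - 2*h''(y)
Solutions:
 h(y) = C1 + C2*erf(y/2)


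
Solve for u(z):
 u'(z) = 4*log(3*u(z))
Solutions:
 -Integral(1/(log(_y) + log(3)), (_y, u(z)))/4 = C1 - z


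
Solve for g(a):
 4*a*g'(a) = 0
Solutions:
 g(a) = C1


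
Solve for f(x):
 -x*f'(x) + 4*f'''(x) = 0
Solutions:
 f(x) = C1 + Integral(C2*airyai(2^(1/3)*x/2) + C3*airybi(2^(1/3)*x/2), x)


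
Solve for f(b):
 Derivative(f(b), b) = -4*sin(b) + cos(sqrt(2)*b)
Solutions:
 f(b) = C1 + sqrt(2)*sin(sqrt(2)*b)/2 + 4*cos(b)


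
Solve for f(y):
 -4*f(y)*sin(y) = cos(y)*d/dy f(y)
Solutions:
 f(y) = C1*cos(y)^4


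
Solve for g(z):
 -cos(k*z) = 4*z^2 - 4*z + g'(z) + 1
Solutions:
 g(z) = C1 - 4*z^3/3 + 2*z^2 - z - sin(k*z)/k


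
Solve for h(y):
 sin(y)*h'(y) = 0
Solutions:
 h(y) = C1


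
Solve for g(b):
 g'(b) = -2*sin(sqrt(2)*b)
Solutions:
 g(b) = C1 + sqrt(2)*cos(sqrt(2)*b)


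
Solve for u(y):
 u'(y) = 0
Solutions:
 u(y) = C1


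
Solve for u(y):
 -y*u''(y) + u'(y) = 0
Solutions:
 u(y) = C1 + C2*y^2


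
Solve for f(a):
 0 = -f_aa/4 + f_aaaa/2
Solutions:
 f(a) = C1 + C2*a + C3*exp(-sqrt(2)*a/2) + C4*exp(sqrt(2)*a/2)


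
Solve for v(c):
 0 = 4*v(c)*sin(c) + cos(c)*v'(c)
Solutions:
 v(c) = C1*cos(c)^4


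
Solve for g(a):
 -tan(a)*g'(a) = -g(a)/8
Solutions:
 g(a) = C1*sin(a)^(1/8)


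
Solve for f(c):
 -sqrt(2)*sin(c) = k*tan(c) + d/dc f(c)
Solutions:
 f(c) = C1 + k*log(cos(c)) + sqrt(2)*cos(c)


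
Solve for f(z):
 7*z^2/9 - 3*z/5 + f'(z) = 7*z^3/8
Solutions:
 f(z) = C1 + 7*z^4/32 - 7*z^3/27 + 3*z^2/10


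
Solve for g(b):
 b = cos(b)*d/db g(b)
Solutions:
 g(b) = C1 + Integral(b/cos(b), b)


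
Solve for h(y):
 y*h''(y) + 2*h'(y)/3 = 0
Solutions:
 h(y) = C1 + C2*y^(1/3)


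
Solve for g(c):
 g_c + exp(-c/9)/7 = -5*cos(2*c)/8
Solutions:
 g(c) = C1 - 5*sin(2*c)/16 + 9*exp(-c/9)/7


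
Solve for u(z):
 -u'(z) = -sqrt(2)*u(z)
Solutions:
 u(z) = C1*exp(sqrt(2)*z)


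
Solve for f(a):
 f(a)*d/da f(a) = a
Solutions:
 f(a) = -sqrt(C1 + a^2)
 f(a) = sqrt(C1 + a^2)


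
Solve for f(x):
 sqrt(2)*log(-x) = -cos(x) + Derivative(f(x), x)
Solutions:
 f(x) = C1 + sqrt(2)*x*(log(-x) - 1) + sin(x)


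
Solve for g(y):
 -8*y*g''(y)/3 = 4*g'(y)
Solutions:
 g(y) = C1 + C2/sqrt(y)


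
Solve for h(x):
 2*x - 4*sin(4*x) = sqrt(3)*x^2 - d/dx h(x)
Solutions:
 h(x) = C1 + sqrt(3)*x^3/3 - x^2 - cos(4*x)


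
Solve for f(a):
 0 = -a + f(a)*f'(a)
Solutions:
 f(a) = -sqrt(C1 + a^2)
 f(a) = sqrt(C1 + a^2)


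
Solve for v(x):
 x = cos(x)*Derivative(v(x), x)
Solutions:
 v(x) = C1 + Integral(x/cos(x), x)


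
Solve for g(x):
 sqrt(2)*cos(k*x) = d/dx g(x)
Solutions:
 g(x) = C1 + sqrt(2)*sin(k*x)/k


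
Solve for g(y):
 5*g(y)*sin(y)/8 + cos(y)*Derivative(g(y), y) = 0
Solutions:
 g(y) = C1*cos(y)^(5/8)


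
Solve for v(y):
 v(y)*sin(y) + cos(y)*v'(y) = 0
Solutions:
 v(y) = C1*cos(y)


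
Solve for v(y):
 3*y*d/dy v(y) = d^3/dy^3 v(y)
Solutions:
 v(y) = C1 + Integral(C2*airyai(3^(1/3)*y) + C3*airybi(3^(1/3)*y), y)


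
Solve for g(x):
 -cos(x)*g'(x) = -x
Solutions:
 g(x) = C1 + Integral(x/cos(x), x)


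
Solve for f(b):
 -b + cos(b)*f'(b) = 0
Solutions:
 f(b) = C1 + Integral(b/cos(b), b)


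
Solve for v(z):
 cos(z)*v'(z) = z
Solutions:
 v(z) = C1 + Integral(z/cos(z), z)


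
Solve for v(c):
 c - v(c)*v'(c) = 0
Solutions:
 v(c) = -sqrt(C1 + c^2)
 v(c) = sqrt(C1 + c^2)


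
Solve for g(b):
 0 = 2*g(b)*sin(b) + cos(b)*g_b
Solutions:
 g(b) = C1*cos(b)^2


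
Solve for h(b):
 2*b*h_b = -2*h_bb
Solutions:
 h(b) = C1 + C2*erf(sqrt(2)*b/2)


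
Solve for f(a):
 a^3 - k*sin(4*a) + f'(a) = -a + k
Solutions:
 f(a) = C1 - a^4/4 - a^2/2 + a*k - k*cos(4*a)/4


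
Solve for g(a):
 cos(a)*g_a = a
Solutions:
 g(a) = C1 + Integral(a/cos(a), a)


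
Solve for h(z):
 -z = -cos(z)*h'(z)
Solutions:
 h(z) = C1 + Integral(z/cos(z), z)


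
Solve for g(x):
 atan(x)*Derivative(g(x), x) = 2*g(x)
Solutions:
 g(x) = C1*exp(2*Integral(1/atan(x), x))


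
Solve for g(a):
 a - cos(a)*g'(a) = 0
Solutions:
 g(a) = C1 + Integral(a/cos(a), a)


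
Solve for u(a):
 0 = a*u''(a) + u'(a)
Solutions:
 u(a) = C1 + C2*log(a)


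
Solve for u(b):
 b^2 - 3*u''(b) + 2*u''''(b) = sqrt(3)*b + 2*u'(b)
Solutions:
 u(b) = C1 + C2*exp(-2^(1/3)*b*(2^(1/3)/(sqrt(2) + 2)^(1/3) + (sqrt(2) + 2)^(1/3))/4)*sin(2^(1/3)*sqrt(3)*b*(-(sqrt(2) + 2)^(1/3) + 2^(1/3)/(sqrt(2) + 2)^(1/3))/4) + C3*exp(-2^(1/3)*b*(2^(1/3)/(sqrt(2) + 2)^(1/3) + (sqrt(2) + 2)^(1/3))/4)*cos(2^(1/3)*sqrt(3)*b*(-(sqrt(2) + 2)^(1/3) + 2^(1/3)/(sqrt(2) + 2)^(1/3))/4) + C4*exp(2^(1/3)*b*(2^(1/3)/(sqrt(2) + 2)^(1/3) + (sqrt(2) + 2)^(1/3))/2) + b^3/6 - 3*b^2/4 - sqrt(3)*b^2/4 + 3*sqrt(3)*b/4 + 9*b/4


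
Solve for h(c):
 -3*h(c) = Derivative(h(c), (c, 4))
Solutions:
 h(c) = (C1*sin(sqrt(2)*3^(1/4)*c/2) + C2*cos(sqrt(2)*3^(1/4)*c/2))*exp(-sqrt(2)*3^(1/4)*c/2) + (C3*sin(sqrt(2)*3^(1/4)*c/2) + C4*cos(sqrt(2)*3^(1/4)*c/2))*exp(sqrt(2)*3^(1/4)*c/2)


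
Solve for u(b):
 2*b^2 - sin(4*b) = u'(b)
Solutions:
 u(b) = C1 + 2*b^3/3 + cos(4*b)/4


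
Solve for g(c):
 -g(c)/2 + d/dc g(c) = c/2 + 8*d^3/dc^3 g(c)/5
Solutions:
 g(c) = C1*exp(30^(1/3)*c*(30^(1/3)/(sqrt(51) + 9)^(1/3) + (sqrt(51) + 9)^(1/3))/24)*sin(10^(1/3)*3^(1/6)*c*(-3^(2/3)*(sqrt(51) + 9)^(1/3) + 3*10^(1/3)/(sqrt(51) + 9)^(1/3))/24) + C2*exp(30^(1/3)*c*(30^(1/3)/(sqrt(51) + 9)^(1/3) + (sqrt(51) + 9)^(1/3))/24)*cos(10^(1/3)*3^(1/6)*c*(-3^(2/3)*(sqrt(51) + 9)^(1/3) + 3*10^(1/3)/(sqrt(51) + 9)^(1/3))/24) + C3*exp(-30^(1/3)*c*(30^(1/3)/(sqrt(51) + 9)^(1/3) + (sqrt(51) + 9)^(1/3))/12) - c - 2


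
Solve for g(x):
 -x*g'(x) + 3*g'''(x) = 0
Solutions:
 g(x) = C1 + Integral(C2*airyai(3^(2/3)*x/3) + C3*airybi(3^(2/3)*x/3), x)


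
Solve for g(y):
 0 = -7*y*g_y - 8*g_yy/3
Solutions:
 g(y) = C1 + C2*erf(sqrt(21)*y/4)


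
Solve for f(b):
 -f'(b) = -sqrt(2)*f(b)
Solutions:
 f(b) = C1*exp(sqrt(2)*b)


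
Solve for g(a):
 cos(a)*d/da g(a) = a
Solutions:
 g(a) = C1 + Integral(a/cos(a), a)


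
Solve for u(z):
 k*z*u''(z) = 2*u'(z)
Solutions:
 u(z) = C1 + z^(((re(k) + 2)*re(k) + im(k)^2)/(re(k)^2 + im(k)^2))*(C2*sin(2*log(z)*Abs(im(k))/(re(k)^2 + im(k)^2)) + C3*cos(2*log(z)*im(k)/(re(k)^2 + im(k)^2)))


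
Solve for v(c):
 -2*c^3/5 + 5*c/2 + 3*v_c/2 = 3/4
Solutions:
 v(c) = C1 + c^4/15 - 5*c^2/6 + c/2


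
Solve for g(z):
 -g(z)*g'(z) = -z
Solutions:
 g(z) = -sqrt(C1 + z^2)
 g(z) = sqrt(C1 + z^2)


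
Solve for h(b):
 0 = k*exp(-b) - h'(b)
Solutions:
 h(b) = C1 - k*exp(-b)


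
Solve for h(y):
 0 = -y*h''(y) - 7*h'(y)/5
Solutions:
 h(y) = C1 + C2/y^(2/5)


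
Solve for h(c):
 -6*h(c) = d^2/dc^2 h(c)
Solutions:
 h(c) = C1*sin(sqrt(6)*c) + C2*cos(sqrt(6)*c)


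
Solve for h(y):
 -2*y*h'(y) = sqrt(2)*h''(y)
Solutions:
 h(y) = C1 + C2*erf(2^(3/4)*y/2)


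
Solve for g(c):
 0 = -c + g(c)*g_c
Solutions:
 g(c) = -sqrt(C1 + c^2)
 g(c) = sqrt(C1 + c^2)


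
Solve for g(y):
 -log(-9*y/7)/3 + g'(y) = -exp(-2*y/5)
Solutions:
 g(y) = C1 + y*log(-y)/3 + y*(-log(7) - 1 + 2*log(3))/3 + 5*exp(-2*y/5)/2


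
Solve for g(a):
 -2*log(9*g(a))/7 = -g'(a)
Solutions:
 -7*Integral(1/(log(_y) + 2*log(3)), (_y, g(a)))/2 = C1 - a


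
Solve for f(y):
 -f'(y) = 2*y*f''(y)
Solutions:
 f(y) = C1 + C2*sqrt(y)


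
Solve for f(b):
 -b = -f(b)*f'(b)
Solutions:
 f(b) = -sqrt(C1 + b^2)
 f(b) = sqrt(C1 + b^2)


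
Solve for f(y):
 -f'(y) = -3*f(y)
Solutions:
 f(y) = C1*exp(3*y)


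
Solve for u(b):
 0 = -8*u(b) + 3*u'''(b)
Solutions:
 u(b) = C3*exp(2*3^(2/3)*b/3) + (C1*sin(3^(1/6)*b) + C2*cos(3^(1/6)*b))*exp(-3^(2/3)*b/3)


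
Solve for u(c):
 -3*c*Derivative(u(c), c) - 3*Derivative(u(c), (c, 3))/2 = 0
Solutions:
 u(c) = C1 + Integral(C2*airyai(-2^(1/3)*c) + C3*airybi(-2^(1/3)*c), c)


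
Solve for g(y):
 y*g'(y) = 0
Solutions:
 g(y) = C1


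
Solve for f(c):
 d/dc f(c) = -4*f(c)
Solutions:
 f(c) = C1*exp(-4*c)


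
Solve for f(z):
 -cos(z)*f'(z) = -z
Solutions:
 f(z) = C1 + Integral(z/cos(z), z)


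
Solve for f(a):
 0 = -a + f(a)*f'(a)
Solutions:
 f(a) = -sqrt(C1 + a^2)
 f(a) = sqrt(C1 + a^2)


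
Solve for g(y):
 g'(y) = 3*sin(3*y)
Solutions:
 g(y) = C1 - cos(3*y)


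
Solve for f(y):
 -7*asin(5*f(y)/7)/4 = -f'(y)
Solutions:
 Integral(1/asin(5*_y/7), (_y, f(y))) = C1 + 7*y/4


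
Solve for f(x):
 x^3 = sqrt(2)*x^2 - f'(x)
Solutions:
 f(x) = C1 - x^4/4 + sqrt(2)*x^3/3


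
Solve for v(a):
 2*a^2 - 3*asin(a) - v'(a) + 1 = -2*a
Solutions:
 v(a) = C1 + 2*a^3/3 + a^2 - 3*a*asin(a) + a - 3*sqrt(1 - a^2)


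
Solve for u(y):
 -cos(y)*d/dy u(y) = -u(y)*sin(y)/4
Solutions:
 u(y) = C1/cos(y)^(1/4)


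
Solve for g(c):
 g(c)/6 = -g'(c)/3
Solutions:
 g(c) = C1*exp(-c/2)


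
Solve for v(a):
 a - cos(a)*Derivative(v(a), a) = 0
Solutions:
 v(a) = C1 + Integral(a/cos(a), a)


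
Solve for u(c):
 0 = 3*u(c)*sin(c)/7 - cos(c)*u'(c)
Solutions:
 u(c) = C1/cos(c)^(3/7)


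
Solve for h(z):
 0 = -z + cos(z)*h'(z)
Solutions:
 h(z) = C1 + Integral(z/cos(z), z)


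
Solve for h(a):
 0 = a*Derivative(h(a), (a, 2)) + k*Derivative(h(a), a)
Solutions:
 h(a) = C1 + a^(1 - re(k))*(C2*sin(log(a)*Abs(im(k))) + C3*cos(log(a)*im(k)))


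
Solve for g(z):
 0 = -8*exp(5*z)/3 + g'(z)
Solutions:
 g(z) = C1 + 8*exp(5*z)/15


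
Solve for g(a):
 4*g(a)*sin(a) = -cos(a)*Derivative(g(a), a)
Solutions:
 g(a) = C1*cos(a)^4


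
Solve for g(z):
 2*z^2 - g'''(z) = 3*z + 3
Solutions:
 g(z) = C1 + C2*z + C3*z^2 + z^5/30 - z^4/8 - z^3/2


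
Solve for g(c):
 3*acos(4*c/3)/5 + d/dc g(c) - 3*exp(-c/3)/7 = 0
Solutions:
 g(c) = C1 - 3*c*acos(4*c/3)/5 + 3*sqrt(9 - 16*c^2)/20 - 9*exp(-c/3)/7


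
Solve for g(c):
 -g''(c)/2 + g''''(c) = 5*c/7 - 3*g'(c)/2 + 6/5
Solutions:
 g(c) = C1 + C2*exp(6^(1/3)*c*(6^(1/3)/(sqrt(723) + 27)^(1/3) + (sqrt(723) + 27)^(1/3))/12)*sin(2^(1/3)*3^(1/6)*c*(-3^(2/3)*(sqrt(723) + 27)^(1/3) + 3*2^(1/3)/(sqrt(723) + 27)^(1/3))/12) + C3*exp(6^(1/3)*c*(6^(1/3)/(sqrt(723) + 27)^(1/3) + (sqrt(723) + 27)^(1/3))/12)*cos(2^(1/3)*3^(1/6)*c*(-3^(2/3)*(sqrt(723) + 27)^(1/3) + 3*2^(1/3)/(sqrt(723) + 27)^(1/3))/12) + C4*exp(-6^(1/3)*c*(6^(1/3)/(sqrt(723) + 27)^(1/3) + (sqrt(723) + 27)^(1/3))/6) + 5*c^2/21 + 302*c/315


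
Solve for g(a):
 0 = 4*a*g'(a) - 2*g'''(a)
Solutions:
 g(a) = C1 + Integral(C2*airyai(2^(1/3)*a) + C3*airybi(2^(1/3)*a), a)


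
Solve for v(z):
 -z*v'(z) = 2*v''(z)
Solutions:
 v(z) = C1 + C2*erf(z/2)


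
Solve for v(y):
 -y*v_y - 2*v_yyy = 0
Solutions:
 v(y) = C1 + Integral(C2*airyai(-2^(2/3)*y/2) + C3*airybi(-2^(2/3)*y/2), y)


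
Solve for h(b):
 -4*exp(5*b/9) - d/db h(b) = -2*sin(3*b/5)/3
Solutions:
 h(b) = C1 - 36*exp(5*b/9)/5 - 10*cos(3*b/5)/9


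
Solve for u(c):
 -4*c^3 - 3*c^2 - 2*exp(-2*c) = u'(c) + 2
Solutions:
 u(c) = C1 - c^4 - c^3 - 2*c + exp(-2*c)


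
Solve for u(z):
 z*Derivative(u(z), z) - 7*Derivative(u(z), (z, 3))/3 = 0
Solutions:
 u(z) = C1 + Integral(C2*airyai(3^(1/3)*7^(2/3)*z/7) + C3*airybi(3^(1/3)*7^(2/3)*z/7), z)


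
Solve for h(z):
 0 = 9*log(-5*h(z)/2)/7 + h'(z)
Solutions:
 7*Integral(1/(log(-_y) - log(2) + log(5)), (_y, h(z)))/9 = C1 - z


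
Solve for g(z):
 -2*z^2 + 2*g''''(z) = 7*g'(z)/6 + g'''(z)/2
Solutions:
 g(z) = C1 + C2*exp(z*(-(12*sqrt(1771) + 505)^(1/3) - 1/(12*sqrt(1771) + 505)^(1/3) + 2)/24)*sin(sqrt(3)*z*(-(12*sqrt(1771) + 505)^(1/3) + (12*sqrt(1771) + 505)^(-1/3))/24) + C3*exp(z*(-(12*sqrt(1771) + 505)^(1/3) - 1/(12*sqrt(1771) + 505)^(1/3) + 2)/24)*cos(sqrt(3)*z*(-(12*sqrt(1771) + 505)^(1/3) + (12*sqrt(1771) + 505)^(-1/3))/24) + C4*exp(z*((12*sqrt(1771) + 505)^(-1/3) + 1 + (12*sqrt(1771) + 505)^(1/3))/12) - 4*z^3/7 + 72*z/49


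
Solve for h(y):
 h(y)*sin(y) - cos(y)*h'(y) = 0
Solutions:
 h(y) = C1/cos(y)


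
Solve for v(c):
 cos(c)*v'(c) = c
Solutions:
 v(c) = C1 + Integral(c/cos(c), c)


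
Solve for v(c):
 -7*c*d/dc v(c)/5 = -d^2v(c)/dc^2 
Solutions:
 v(c) = C1 + C2*erfi(sqrt(70)*c/10)


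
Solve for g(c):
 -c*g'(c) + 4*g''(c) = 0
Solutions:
 g(c) = C1 + C2*erfi(sqrt(2)*c/4)


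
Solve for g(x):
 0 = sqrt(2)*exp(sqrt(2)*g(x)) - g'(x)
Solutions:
 g(x) = sqrt(2)*(2*log(-1/(C1 + sqrt(2)*x)) - log(2))/4


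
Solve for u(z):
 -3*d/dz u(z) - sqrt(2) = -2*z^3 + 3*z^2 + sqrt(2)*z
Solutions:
 u(z) = C1 + z^4/6 - z^3/3 - sqrt(2)*z^2/6 - sqrt(2)*z/3


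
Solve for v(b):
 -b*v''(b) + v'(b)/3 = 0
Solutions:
 v(b) = C1 + C2*b^(4/3)


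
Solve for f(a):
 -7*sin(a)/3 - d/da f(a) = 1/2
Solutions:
 f(a) = C1 - a/2 + 7*cos(a)/3


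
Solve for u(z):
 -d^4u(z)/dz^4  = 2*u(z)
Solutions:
 u(z) = (C1*sin(2^(3/4)*z/2) + C2*cos(2^(3/4)*z/2))*exp(-2^(3/4)*z/2) + (C3*sin(2^(3/4)*z/2) + C4*cos(2^(3/4)*z/2))*exp(2^(3/4)*z/2)


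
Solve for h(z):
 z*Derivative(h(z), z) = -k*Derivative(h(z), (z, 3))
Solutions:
 h(z) = C1 + Integral(C2*airyai(z*(-1/k)^(1/3)) + C3*airybi(z*(-1/k)^(1/3)), z)


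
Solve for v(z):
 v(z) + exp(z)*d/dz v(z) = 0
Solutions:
 v(z) = C1*exp(exp(-z))


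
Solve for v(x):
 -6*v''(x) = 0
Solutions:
 v(x) = C1 + C2*x


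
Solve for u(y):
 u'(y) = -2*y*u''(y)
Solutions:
 u(y) = C1 + C2*sqrt(y)


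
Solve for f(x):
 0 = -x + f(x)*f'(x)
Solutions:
 f(x) = -sqrt(C1 + x^2)
 f(x) = sqrt(C1 + x^2)


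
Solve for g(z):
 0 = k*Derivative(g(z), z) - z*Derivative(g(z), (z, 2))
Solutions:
 g(z) = C1 + z^(re(k) + 1)*(C2*sin(log(z)*Abs(im(k))) + C3*cos(log(z)*im(k)))


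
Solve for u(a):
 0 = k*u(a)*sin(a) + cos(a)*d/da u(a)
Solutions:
 u(a) = C1*exp(k*log(cos(a)))


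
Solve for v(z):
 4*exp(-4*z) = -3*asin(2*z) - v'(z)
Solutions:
 v(z) = C1 - 3*z*asin(2*z) - 3*sqrt(1 - 4*z^2)/2 + exp(-4*z)


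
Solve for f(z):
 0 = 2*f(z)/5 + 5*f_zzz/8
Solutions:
 f(z) = C3*exp(-2*10^(1/3)*z/5) + (C1*sin(10^(1/3)*sqrt(3)*z/5) + C2*cos(10^(1/3)*sqrt(3)*z/5))*exp(10^(1/3)*z/5)


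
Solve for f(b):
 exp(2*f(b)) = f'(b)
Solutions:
 f(b) = log(-sqrt(-1/(C1 + b))) - log(2)/2
 f(b) = log(-1/(C1 + b))/2 - log(2)/2


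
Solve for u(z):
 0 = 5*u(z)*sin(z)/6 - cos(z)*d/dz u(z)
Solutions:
 u(z) = C1/cos(z)^(5/6)


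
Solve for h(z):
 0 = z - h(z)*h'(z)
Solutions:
 h(z) = -sqrt(C1 + z^2)
 h(z) = sqrt(C1 + z^2)


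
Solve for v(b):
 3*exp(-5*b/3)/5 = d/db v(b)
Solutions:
 v(b) = C1 - 9*exp(-5*b/3)/25


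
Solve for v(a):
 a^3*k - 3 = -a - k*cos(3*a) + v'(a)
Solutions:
 v(a) = C1 + a^4*k/4 + a^2/2 - 3*a + k*sin(3*a)/3


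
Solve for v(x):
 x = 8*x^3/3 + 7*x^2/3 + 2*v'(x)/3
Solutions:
 v(x) = C1 - x^4 - 7*x^3/6 + 3*x^2/4


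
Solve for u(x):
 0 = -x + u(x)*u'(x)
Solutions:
 u(x) = -sqrt(C1 + x^2)
 u(x) = sqrt(C1 + x^2)


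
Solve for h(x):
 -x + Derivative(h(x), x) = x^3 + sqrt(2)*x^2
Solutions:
 h(x) = C1 + x^4/4 + sqrt(2)*x^3/3 + x^2/2


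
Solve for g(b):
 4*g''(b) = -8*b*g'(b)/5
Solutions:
 g(b) = C1 + C2*erf(sqrt(5)*b/5)


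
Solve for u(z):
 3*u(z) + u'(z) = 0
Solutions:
 u(z) = C1*exp(-3*z)


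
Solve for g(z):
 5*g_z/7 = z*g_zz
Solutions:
 g(z) = C1 + C2*z^(12/7)


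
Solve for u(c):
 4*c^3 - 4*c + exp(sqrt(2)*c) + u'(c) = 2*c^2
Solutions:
 u(c) = C1 - c^4 + 2*c^3/3 + 2*c^2 - sqrt(2)*exp(sqrt(2)*c)/2


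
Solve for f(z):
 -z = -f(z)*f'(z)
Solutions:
 f(z) = -sqrt(C1 + z^2)
 f(z) = sqrt(C1 + z^2)


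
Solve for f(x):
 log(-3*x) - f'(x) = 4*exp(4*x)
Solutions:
 f(x) = C1 + x*log(-x) + x*(-1 + log(3)) - exp(4*x)


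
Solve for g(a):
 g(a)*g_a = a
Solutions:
 g(a) = -sqrt(C1 + a^2)
 g(a) = sqrt(C1 + a^2)


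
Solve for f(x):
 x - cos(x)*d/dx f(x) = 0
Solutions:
 f(x) = C1 + Integral(x/cos(x), x)


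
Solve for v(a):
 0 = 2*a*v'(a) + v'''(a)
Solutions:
 v(a) = C1 + Integral(C2*airyai(-2^(1/3)*a) + C3*airybi(-2^(1/3)*a), a)


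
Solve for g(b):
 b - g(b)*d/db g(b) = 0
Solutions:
 g(b) = -sqrt(C1 + b^2)
 g(b) = sqrt(C1 + b^2)


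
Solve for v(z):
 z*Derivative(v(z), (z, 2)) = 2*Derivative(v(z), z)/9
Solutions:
 v(z) = C1 + C2*z^(11/9)


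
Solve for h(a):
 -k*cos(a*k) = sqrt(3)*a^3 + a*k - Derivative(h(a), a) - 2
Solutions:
 h(a) = C1 + sqrt(3)*a^4/4 + a^2*k/2 - 2*a + sin(a*k)


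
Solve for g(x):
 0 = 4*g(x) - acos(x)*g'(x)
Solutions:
 g(x) = C1*exp(4*Integral(1/acos(x), x))


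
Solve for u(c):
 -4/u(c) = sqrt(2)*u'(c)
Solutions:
 u(c) = -sqrt(C1 - 4*sqrt(2)*c)
 u(c) = sqrt(C1 - 4*sqrt(2)*c)


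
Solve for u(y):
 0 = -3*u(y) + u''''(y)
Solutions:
 u(y) = C1*exp(-3^(1/4)*y) + C2*exp(3^(1/4)*y) + C3*sin(3^(1/4)*y) + C4*cos(3^(1/4)*y)


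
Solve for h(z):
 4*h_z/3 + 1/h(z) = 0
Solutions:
 h(z) = -sqrt(C1 - 6*z)/2
 h(z) = sqrt(C1 - 6*z)/2


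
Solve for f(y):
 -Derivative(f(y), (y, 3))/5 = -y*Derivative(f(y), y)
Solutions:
 f(y) = C1 + Integral(C2*airyai(5^(1/3)*y) + C3*airybi(5^(1/3)*y), y)


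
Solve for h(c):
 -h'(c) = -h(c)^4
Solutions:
 h(c) = (-1/(C1 + 3*c))^(1/3)
 h(c) = (-1/(C1 + c))^(1/3)*(-3^(2/3) - 3*3^(1/6)*I)/6
 h(c) = (-1/(C1 + c))^(1/3)*(-3^(2/3) + 3*3^(1/6)*I)/6


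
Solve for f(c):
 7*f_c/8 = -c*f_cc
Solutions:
 f(c) = C1 + C2*c^(1/8)


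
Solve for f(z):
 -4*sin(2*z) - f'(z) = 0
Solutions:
 f(z) = C1 + 2*cos(2*z)


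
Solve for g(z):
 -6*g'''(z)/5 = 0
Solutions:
 g(z) = C1 + C2*z + C3*z^2


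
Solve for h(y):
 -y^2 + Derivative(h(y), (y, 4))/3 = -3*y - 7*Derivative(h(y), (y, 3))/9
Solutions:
 h(y) = C1 + C2*y + C3*y^2 + C4*exp(-7*y/3) + 3*y^5/140 - 81*y^4/392 + 243*y^3/686


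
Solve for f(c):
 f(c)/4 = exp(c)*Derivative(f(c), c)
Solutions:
 f(c) = C1*exp(-exp(-c)/4)


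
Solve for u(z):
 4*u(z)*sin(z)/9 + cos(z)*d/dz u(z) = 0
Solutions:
 u(z) = C1*cos(z)^(4/9)


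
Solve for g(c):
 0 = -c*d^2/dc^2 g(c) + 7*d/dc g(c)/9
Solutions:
 g(c) = C1 + C2*c^(16/9)


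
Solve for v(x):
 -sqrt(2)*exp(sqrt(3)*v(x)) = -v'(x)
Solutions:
 v(x) = sqrt(3)*(2*log(-1/(C1 + sqrt(2)*x)) - log(3))/6


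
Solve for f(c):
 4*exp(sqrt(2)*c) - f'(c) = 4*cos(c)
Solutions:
 f(c) = C1 + 2*sqrt(2)*exp(sqrt(2)*c) - 4*sin(c)


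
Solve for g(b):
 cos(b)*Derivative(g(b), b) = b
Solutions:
 g(b) = C1 + Integral(b/cos(b), b)


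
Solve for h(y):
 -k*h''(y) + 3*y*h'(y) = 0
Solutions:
 h(y) = C1 + C2*erf(sqrt(6)*y*sqrt(-1/k)/2)/sqrt(-1/k)


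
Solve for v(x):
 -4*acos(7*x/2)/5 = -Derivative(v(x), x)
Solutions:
 v(x) = C1 + 4*x*acos(7*x/2)/5 - 4*sqrt(4 - 49*x^2)/35


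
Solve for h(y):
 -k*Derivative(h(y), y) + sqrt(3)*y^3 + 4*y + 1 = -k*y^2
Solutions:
 h(y) = C1 + y^3/3 + sqrt(3)*y^4/(4*k) + 2*y^2/k + y/k


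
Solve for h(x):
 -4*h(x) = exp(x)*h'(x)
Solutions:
 h(x) = C1*exp(4*exp(-x))


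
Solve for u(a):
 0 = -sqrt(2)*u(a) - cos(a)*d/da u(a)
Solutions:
 u(a) = C1*(sin(a) - 1)^(sqrt(2)/2)/(sin(a) + 1)^(sqrt(2)/2)


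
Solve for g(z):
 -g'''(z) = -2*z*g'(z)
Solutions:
 g(z) = C1 + Integral(C2*airyai(2^(1/3)*z) + C3*airybi(2^(1/3)*z), z)


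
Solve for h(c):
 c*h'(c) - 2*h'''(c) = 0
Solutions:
 h(c) = C1 + Integral(C2*airyai(2^(2/3)*c/2) + C3*airybi(2^(2/3)*c/2), c)


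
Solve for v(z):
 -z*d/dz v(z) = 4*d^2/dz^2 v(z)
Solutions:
 v(z) = C1 + C2*erf(sqrt(2)*z/4)


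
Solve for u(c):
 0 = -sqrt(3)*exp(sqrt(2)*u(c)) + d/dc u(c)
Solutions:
 u(c) = sqrt(2)*(2*log(-1/(C1 + sqrt(3)*c)) - log(2))/4


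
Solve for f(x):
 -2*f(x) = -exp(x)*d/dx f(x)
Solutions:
 f(x) = C1*exp(-2*exp(-x))


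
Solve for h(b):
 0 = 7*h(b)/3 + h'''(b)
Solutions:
 h(b) = C3*exp(-3^(2/3)*7^(1/3)*b/3) + (C1*sin(3^(1/6)*7^(1/3)*b/2) + C2*cos(3^(1/6)*7^(1/3)*b/2))*exp(3^(2/3)*7^(1/3)*b/6)


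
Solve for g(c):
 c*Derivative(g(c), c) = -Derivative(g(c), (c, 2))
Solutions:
 g(c) = C1 + C2*erf(sqrt(2)*c/2)


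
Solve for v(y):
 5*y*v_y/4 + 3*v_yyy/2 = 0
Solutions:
 v(y) = C1 + Integral(C2*airyai(-5^(1/3)*6^(2/3)*y/6) + C3*airybi(-5^(1/3)*6^(2/3)*y/6), y)


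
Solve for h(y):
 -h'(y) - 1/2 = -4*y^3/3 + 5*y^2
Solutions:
 h(y) = C1 + y^4/3 - 5*y^3/3 - y/2


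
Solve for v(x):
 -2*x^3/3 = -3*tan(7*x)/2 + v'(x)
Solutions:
 v(x) = C1 - x^4/6 - 3*log(cos(7*x))/14


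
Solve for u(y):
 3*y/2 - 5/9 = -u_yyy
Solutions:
 u(y) = C1 + C2*y + C3*y^2 - y^4/16 + 5*y^3/54


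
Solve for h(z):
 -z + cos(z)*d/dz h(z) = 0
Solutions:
 h(z) = C1 + Integral(z/cos(z), z)


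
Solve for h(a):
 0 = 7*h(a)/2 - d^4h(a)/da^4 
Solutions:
 h(a) = C1*exp(-2^(3/4)*7^(1/4)*a/2) + C2*exp(2^(3/4)*7^(1/4)*a/2) + C3*sin(2^(3/4)*7^(1/4)*a/2) + C4*cos(2^(3/4)*7^(1/4)*a/2)


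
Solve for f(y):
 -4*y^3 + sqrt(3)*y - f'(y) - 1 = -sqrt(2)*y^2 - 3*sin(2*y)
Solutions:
 f(y) = C1 - y^4 + sqrt(2)*y^3/3 + sqrt(3)*y^2/2 - y - 3*cos(2*y)/2


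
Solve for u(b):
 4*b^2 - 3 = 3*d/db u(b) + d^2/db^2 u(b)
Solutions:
 u(b) = C1 + C2*exp(-3*b) + 4*b^3/9 - 4*b^2/9 - 19*b/27


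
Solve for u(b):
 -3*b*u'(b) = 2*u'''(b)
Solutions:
 u(b) = C1 + Integral(C2*airyai(-2^(2/3)*3^(1/3)*b/2) + C3*airybi(-2^(2/3)*3^(1/3)*b/2), b)


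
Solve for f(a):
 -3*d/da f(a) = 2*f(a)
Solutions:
 f(a) = C1*exp(-2*a/3)


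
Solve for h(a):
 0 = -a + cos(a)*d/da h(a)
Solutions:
 h(a) = C1 + Integral(a/cos(a), a)


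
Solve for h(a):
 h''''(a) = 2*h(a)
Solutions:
 h(a) = C1*exp(-2^(1/4)*a) + C2*exp(2^(1/4)*a) + C3*sin(2^(1/4)*a) + C4*cos(2^(1/4)*a)


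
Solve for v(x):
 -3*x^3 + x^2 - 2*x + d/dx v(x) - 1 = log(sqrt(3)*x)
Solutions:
 v(x) = C1 + 3*x^4/4 - x^3/3 + x^2 + x*log(x) + x*log(3)/2


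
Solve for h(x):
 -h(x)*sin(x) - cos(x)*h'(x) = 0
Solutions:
 h(x) = C1*cos(x)


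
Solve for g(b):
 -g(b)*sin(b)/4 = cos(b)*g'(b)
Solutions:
 g(b) = C1*cos(b)^(1/4)


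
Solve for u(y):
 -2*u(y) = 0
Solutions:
 u(y) = 0


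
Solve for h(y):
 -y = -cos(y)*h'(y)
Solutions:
 h(y) = C1 + Integral(y/cos(y), y)


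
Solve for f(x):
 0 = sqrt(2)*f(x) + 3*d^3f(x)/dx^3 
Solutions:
 f(x) = C3*exp(-2^(1/6)*3^(2/3)*x/3) + (C1*sin(6^(1/6)*x/2) + C2*cos(6^(1/6)*x/2))*exp(2^(1/6)*3^(2/3)*x/6)


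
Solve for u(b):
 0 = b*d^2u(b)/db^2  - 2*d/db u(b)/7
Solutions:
 u(b) = C1 + C2*b^(9/7)


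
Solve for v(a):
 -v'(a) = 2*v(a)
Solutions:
 v(a) = C1*exp(-2*a)


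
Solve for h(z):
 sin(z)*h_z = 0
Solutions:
 h(z) = C1


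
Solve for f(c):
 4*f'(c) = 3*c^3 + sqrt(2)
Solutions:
 f(c) = C1 + 3*c^4/16 + sqrt(2)*c/4


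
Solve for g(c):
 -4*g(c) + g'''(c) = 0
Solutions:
 g(c) = C3*exp(2^(2/3)*c) + (C1*sin(2^(2/3)*sqrt(3)*c/2) + C2*cos(2^(2/3)*sqrt(3)*c/2))*exp(-2^(2/3)*c/2)


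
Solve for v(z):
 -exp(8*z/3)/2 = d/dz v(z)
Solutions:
 v(z) = C1 - 3*exp(8*z/3)/16


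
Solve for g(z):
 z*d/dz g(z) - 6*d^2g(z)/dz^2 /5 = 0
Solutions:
 g(z) = C1 + C2*erfi(sqrt(15)*z/6)


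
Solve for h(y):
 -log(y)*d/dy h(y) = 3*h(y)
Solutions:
 h(y) = C1*exp(-3*li(y))


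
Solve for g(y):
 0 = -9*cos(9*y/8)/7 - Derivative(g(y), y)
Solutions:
 g(y) = C1 - 8*sin(9*y/8)/7


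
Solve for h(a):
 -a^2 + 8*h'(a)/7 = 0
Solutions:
 h(a) = C1 + 7*a^3/24


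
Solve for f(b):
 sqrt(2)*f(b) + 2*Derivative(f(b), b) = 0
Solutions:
 f(b) = C1*exp(-sqrt(2)*b/2)


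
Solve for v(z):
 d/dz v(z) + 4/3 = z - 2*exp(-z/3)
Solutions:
 v(z) = C1 + z^2/2 - 4*z/3 + 6*exp(-z/3)


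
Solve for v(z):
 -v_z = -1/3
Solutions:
 v(z) = C1 + z/3


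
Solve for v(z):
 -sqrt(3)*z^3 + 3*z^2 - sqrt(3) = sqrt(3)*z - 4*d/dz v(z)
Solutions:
 v(z) = C1 + sqrt(3)*z^4/16 - z^3/4 + sqrt(3)*z^2/8 + sqrt(3)*z/4


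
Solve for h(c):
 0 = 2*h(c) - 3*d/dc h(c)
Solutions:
 h(c) = C1*exp(2*c/3)


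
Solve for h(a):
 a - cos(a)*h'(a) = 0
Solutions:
 h(a) = C1 + Integral(a/cos(a), a)


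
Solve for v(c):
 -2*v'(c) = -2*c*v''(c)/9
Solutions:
 v(c) = C1 + C2*c^10


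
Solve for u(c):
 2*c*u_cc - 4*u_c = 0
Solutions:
 u(c) = C1 + C2*c^3


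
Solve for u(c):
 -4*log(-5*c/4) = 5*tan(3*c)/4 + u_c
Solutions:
 u(c) = C1 - 4*c*log(-c) - 4*c*log(5) + 4*c + 8*c*log(2) + 5*log(cos(3*c))/12


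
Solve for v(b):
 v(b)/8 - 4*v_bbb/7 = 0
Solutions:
 v(b) = C3*exp(14^(1/3)*b/4) + (C1*sin(14^(1/3)*sqrt(3)*b/8) + C2*cos(14^(1/3)*sqrt(3)*b/8))*exp(-14^(1/3)*b/8)


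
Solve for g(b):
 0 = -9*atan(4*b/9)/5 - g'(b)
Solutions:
 g(b) = C1 - 9*b*atan(4*b/9)/5 + 81*log(16*b^2 + 81)/40


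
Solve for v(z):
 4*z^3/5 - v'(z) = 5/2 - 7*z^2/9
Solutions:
 v(z) = C1 + z^4/5 + 7*z^3/27 - 5*z/2


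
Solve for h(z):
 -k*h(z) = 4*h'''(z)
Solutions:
 h(z) = C1*exp(2^(1/3)*z*(-k)^(1/3)/2) + C2*exp(2^(1/3)*z*(-k)^(1/3)*(-1 + sqrt(3)*I)/4) + C3*exp(-2^(1/3)*z*(-k)^(1/3)*(1 + sqrt(3)*I)/4)


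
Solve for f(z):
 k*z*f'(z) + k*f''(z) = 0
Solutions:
 f(z) = C1 + C2*erf(sqrt(2)*z/2)


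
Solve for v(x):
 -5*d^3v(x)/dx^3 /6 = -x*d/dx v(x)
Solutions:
 v(x) = C1 + Integral(C2*airyai(5^(2/3)*6^(1/3)*x/5) + C3*airybi(5^(2/3)*6^(1/3)*x/5), x)


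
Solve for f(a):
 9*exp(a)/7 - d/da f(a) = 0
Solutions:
 f(a) = C1 + 9*exp(a)/7


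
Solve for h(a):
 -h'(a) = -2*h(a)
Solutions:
 h(a) = C1*exp(2*a)


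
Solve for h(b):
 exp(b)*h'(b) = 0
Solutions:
 h(b) = C1


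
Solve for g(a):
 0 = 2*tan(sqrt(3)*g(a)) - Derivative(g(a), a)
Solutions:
 g(a) = sqrt(3)*(pi - asin(C1*exp(2*sqrt(3)*a)))/3
 g(a) = sqrt(3)*asin(C1*exp(2*sqrt(3)*a))/3


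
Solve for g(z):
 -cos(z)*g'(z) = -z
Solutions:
 g(z) = C1 + Integral(z/cos(z), z)


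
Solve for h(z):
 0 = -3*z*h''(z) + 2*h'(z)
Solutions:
 h(z) = C1 + C2*z^(5/3)


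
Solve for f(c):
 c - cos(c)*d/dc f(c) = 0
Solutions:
 f(c) = C1 + Integral(c/cos(c), c)


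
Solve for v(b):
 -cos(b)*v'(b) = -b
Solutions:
 v(b) = C1 + Integral(b/cos(b), b)


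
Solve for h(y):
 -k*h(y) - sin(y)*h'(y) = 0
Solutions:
 h(y) = C1*exp(k*(-log(cos(y) - 1) + log(cos(y) + 1))/2)


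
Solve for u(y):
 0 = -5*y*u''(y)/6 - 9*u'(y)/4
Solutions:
 u(y) = C1 + C2/y^(17/10)


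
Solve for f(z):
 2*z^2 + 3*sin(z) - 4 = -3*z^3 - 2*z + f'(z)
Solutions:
 f(z) = C1 + 3*z^4/4 + 2*z^3/3 + z^2 - 4*z - 3*cos(z)


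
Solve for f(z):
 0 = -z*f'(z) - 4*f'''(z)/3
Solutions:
 f(z) = C1 + Integral(C2*airyai(-6^(1/3)*z/2) + C3*airybi(-6^(1/3)*z/2), z)


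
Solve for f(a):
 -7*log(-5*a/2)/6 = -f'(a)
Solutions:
 f(a) = C1 + 7*a*log(-a)/6 + 7*a*(-1 - log(2) + log(5))/6


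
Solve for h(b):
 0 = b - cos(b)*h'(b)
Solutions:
 h(b) = C1 + Integral(b/cos(b), b)


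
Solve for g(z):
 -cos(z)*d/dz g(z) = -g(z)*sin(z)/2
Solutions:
 g(z) = C1/sqrt(cos(z))


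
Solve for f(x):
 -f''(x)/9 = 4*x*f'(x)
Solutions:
 f(x) = C1 + C2*erf(3*sqrt(2)*x)


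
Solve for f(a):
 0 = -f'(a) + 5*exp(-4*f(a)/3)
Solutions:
 f(a) = 3*log(-I*(C1 + 20*a/3)^(1/4))
 f(a) = 3*log(I*(C1 + 20*a/3)^(1/4))
 f(a) = 3*log(-(C1 + 20*a/3)^(1/4))
 f(a) = 3*log(C1 + 20*a/3)/4


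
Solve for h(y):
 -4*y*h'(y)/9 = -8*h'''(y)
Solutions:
 h(y) = C1 + Integral(C2*airyai(12^(1/3)*y/6) + C3*airybi(12^(1/3)*y/6), y)


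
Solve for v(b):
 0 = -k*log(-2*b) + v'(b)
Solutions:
 v(b) = C1 + b*k*log(-b) + b*k*(-1 + log(2))


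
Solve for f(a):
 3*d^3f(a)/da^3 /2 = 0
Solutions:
 f(a) = C1 + C2*a + C3*a^2


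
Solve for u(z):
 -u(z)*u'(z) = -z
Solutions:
 u(z) = -sqrt(C1 + z^2)
 u(z) = sqrt(C1 + z^2)


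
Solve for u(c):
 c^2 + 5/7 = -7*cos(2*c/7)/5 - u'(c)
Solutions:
 u(c) = C1 - c^3/3 - 5*c/7 - 49*sin(c/7)*cos(c/7)/5


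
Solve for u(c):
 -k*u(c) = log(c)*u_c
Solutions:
 u(c) = C1*exp(-k*li(c))


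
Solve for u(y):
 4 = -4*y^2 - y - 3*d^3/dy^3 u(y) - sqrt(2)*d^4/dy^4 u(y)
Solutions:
 u(y) = C1 + C2*y + C3*y^2 + C4*exp(-3*sqrt(2)*y/2) - y^5/45 + y^4*(-3 + 8*sqrt(2))/216 + y^3*(-52 + 3*sqrt(2))/162


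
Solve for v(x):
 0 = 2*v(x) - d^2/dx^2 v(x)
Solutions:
 v(x) = C1*exp(-sqrt(2)*x) + C2*exp(sqrt(2)*x)


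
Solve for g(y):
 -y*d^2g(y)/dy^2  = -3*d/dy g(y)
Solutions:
 g(y) = C1 + C2*y^4


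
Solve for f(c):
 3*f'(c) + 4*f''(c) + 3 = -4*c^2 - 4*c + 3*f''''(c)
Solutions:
 f(c) = C1 + C2*exp(-2^(1/3)*c*(8/(sqrt(473) + 27)^(1/3) + 2^(1/3)*(sqrt(473) + 27)^(1/3))/12)*sin(2^(1/3)*sqrt(3)*c*(-2^(1/3)*(sqrt(473) + 27)^(1/3) + 8/(sqrt(473) + 27)^(1/3))/12) + C3*exp(-2^(1/3)*c*(8/(sqrt(473) + 27)^(1/3) + 2^(1/3)*(sqrt(473) + 27)^(1/3))/12)*cos(2^(1/3)*sqrt(3)*c*(-2^(1/3)*(sqrt(473) + 27)^(1/3) + 8/(sqrt(473) + 27)^(1/3))/12) + C4*exp(2^(1/3)*c*(8/(sqrt(473) + 27)^(1/3) + 2^(1/3)*(sqrt(473) + 27)^(1/3))/6) - 4*c^3/9 + 10*c^2/9 - 107*c/27


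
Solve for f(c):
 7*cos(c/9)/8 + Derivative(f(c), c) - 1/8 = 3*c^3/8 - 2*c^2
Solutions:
 f(c) = C1 + 3*c^4/32 - 2*c^3/3 + c/8 - 63*sin(c/9)/8


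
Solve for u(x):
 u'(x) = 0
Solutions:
 u(x) = C1


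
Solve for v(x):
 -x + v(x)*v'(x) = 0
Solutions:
 v(x) = -sqrt(C1 + x^2)
 v(x) = sqrt(C1 + x^2)


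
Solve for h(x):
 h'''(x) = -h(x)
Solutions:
 h(x) = C3*exp(-x) + (C1*sin(sqrt(3)*x/2) + C2*cos(sqrt(3)*x/2))*exp(x/2)


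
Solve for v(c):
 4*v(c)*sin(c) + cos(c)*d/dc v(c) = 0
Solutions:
 v(c) = C1*cos(c)^4


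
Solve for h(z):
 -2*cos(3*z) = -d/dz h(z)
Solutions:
 h(z) = C1 + 2*sin(3*z)/3


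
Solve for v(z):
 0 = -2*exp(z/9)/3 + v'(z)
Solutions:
 v(z) = C1 + 6*exp(z/9)


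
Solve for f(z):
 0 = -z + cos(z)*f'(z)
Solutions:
 f(z) = C1 + Integral(z/cos(z), z)


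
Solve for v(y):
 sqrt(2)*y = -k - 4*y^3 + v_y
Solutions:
 v(y) = C1 + k*y + y^4 + sqrt(2)*y^2/2


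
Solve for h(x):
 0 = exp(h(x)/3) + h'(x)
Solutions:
 h(x) = 3*log(1/(C1 + x)) + 3*log(3)


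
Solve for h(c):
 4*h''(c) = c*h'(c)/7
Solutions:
 h(c) = C1 + C2*erfi(sqrt(14)*c/28)


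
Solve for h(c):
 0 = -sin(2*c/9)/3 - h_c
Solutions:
 h(c) = C1 + 3*cos(2*c/9)/2


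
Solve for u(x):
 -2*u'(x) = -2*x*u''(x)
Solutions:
 u(x) = C1 + C2*x^2


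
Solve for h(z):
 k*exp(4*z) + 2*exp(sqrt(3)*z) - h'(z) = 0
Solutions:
 h(z) = C1 + k*exp(4*z)/4 + 2*sqrt(3)*exp(sqrt(3)*z)/3


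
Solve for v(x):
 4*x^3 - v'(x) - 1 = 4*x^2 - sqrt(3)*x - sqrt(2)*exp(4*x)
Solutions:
 v(x) = C1 + x^4 - 4*x^3/3 + sqrt(3)*x^2/2 - x + sqrt(2)*exp(4*x)/4


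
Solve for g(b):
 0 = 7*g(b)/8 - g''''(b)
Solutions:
 g(b) = C1*exp(-14^(1/4)*b/2) + C2*exp(14^(1/4)*b/2) + C3*sin(14^(1/4)*b/2) + C4*cos(14^(1/4)*b/2)


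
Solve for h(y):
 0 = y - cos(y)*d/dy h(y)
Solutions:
 h(y) = C1 + Integral(y/cos(y), y)


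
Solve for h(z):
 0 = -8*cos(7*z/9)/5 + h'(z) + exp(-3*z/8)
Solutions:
 h(z) = C1 + 72*sin(7*z/9)/35 + 8*exp(-3*z/8)/3


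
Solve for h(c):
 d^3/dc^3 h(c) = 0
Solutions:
 h(c) = C1 + C2*c + C3*c^2


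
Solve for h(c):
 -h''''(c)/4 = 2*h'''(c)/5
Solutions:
 h(c) = C1 + C2*c + C3*c^2 + C4*exp(-8*c/5)


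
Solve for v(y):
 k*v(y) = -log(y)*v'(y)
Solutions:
 v(y) = C1*exp(-k*li(y))


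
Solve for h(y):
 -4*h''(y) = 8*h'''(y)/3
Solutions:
 h(y) = C1 + C2*y + C3*exp(-3*y/2)


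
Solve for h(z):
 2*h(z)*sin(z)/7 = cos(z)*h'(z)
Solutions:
 h(z) = C1/cos(z)^(2/7)


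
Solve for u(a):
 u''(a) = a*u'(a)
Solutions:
 u(a) = C1 + C2*erfi(sqrt(2)*a/2)


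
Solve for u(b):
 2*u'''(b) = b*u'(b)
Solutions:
 u(b) = C1 + Integral(C2*airyai(2^(2/3)*b/2) + C3*airybi(2^(2/3)*b/2), b)


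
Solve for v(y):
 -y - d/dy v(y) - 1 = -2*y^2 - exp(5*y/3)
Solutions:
 v(y) = C1 + 2*y^3/3 - y^2/2 - y + 3*exp(5*y/3)/5


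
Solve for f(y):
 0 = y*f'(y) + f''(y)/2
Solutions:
 f(y) = C1 + C2*erf(y)


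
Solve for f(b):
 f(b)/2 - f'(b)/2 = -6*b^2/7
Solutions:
 f(b) = C1*exp(b) - 12*b^2/7 - 24*b/7 - 24/7


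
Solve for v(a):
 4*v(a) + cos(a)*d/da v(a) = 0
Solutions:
 v(a) = C1*(sin(a)^2 - 2*sin(a) + 1)/(sin(a)^2 + 2*sin(a) + 1)


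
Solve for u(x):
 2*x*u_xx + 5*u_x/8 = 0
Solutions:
 u(x) = C1 + C2*x^(11/16)


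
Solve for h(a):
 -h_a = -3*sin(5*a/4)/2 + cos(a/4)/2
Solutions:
 h(a) = C1 - 2*sin(a/4) - 6*cos(5*a/4)/5


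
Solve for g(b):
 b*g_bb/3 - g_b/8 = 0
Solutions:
 g(b) = C1 + C2*b^(11/8)


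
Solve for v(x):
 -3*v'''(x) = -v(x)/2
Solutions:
 v(x) = C3*exp(6^(2/3)*x/6) + (C1*sin(2^(2/3)*3^(1/6)*x/4) + C2*cos(2^(2/3)*3^(1/6)*x/4))*exp(-6^(2/3)*x/12)


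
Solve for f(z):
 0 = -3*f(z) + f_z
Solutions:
 f(z) = C1*exp(3*z)


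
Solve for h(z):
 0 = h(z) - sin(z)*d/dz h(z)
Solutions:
 h(z) = C1*sqrt(cos(z) - 1)/sqrt(cos(z) + 1)


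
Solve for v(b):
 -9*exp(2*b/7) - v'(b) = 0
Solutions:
 v(b) = C1 - 63*exp(2*b/7)/2


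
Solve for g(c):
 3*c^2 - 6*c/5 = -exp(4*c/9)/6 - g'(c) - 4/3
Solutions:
 g(c) = C1 - c^3 + 3*c^2/5 - 4*c/3 - 3*exp(4*c/9)/8


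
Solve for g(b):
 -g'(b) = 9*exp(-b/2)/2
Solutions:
 g(b) = C1 + 9*exp(-b/2)


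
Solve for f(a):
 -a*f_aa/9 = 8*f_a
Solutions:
 f(a) = C1 + C2/a^71


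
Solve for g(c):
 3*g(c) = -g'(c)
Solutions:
 g(c) = C1*exp(-3*c)


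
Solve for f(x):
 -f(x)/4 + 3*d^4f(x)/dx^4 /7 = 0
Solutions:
 f(x) = C1*exp(-sqrt(2)*3^(3/4)*7^(1/4)*x/6) + C2*exp(sqrt(2)*3^(3/4)*7^(1/4)*x/6) + C3*sin(sqrt(2)*3^(3/4)*7^(1/4)*x/6) + C4*cos(sqrt(2)*3^(3/4)*7^(1/4)*x/6)


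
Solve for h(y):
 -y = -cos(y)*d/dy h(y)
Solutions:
 h(y) = C1 + Integral(y/cos(y), y)


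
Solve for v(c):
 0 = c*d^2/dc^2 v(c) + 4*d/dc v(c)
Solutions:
 v(c) = C1 + C2/c^3


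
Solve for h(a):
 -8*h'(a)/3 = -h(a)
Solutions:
 h(a) = C1*exp(3*a/8)


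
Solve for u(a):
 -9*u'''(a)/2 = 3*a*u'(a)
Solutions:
 u(a) = C1 + Integral(C2*airyai(-2^(1/3)*3^(2/3)*a/3) + C3*airybi(-2^(1/3)*3^(2/3)*a/3), a)


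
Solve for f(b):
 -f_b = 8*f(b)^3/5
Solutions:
 f(b) = -sqrt(10)*sqrt(-1/(C1 - 8*b))/2
 f(b) = sqrt(10)*sqrt(-1/(C1 - 8*b))/2


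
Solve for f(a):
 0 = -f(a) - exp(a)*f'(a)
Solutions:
 f(a) = C1*exp(exp(-a))


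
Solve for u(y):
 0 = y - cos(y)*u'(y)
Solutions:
 u(y) = C1 + Integral(y/cos(y), y)


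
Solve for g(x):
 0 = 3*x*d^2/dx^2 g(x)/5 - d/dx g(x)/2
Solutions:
 g(x) = C1 + C2*x^(11/6)


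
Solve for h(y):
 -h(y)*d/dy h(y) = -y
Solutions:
 h(y) = -sqrt(C1 + y^2)
 h(y) = sqrt(C1 + y^2)


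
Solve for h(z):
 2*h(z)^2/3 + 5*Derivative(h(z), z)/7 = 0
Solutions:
 h(z) = 15/(C1 + 14*z)


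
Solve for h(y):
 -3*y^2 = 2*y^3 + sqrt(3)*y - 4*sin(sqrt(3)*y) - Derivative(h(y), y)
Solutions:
 h(y) = C1 + y^4/2 + y^3 + sqrt(3)*y^2/2 + 4*sqrt(3)*cos(sqrt(3)*y)/3


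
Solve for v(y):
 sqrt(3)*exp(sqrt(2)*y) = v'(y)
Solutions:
 v(y) = C1 + sqrt(6)*exp(sqrt(2)*y)/2


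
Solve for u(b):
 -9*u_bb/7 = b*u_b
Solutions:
 u(b) = C1 + C2*erf(sqrt(14)*b/6)


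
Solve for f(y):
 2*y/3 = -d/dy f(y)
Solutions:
 f(y) = C1 - y^2/3


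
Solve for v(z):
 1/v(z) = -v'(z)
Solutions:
 v(z) = -sqrt(C1 - 2*z)
 v(z) = sqrt(C1 - 2*z)
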